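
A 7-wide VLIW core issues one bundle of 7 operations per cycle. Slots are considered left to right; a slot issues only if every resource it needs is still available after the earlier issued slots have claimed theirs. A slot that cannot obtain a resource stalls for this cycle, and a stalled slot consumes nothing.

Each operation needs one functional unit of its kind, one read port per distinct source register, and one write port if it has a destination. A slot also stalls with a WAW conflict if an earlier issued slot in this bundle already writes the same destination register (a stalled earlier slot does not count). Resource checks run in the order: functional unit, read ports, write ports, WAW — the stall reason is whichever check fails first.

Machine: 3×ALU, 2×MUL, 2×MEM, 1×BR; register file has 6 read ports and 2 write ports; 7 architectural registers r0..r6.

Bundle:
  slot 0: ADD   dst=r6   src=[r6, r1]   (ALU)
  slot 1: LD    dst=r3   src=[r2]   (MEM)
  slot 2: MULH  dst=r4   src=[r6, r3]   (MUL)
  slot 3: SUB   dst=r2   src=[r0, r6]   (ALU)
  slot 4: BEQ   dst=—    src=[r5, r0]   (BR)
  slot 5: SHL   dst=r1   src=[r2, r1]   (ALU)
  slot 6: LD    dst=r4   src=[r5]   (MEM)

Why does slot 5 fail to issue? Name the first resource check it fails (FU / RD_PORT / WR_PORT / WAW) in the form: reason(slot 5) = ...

reason(slot 5) = RD_PORT

(0) want 1×ALU +2rd +1wr — yes → AL2|MU2|ME2|BR1|rd4|wr1
(1) want 1×MEM +1rd +1wr — yes → AL2|MU2|ME1|BR1|rd3|wr0
(2) want 1×MUL +2rd +1wr — WR_PORT → AL2|MU2|ME1|BR1|rd3|wr0
(3) want 1×ALU +2rd +1wr — WR_PORT → AL2|MU2|ME1|BR1|rd3|wr0
(4) want 1×BR +2rd +0wr — yes → AL2|MU2|ME1|BR0|rd1|wr0
(5) want 1×ALU +2rd +1wr — RD_PORT → AL2|MU2|ME1|BR0|rd1|wr0
(6) want 1×MEM +1rd +1wr — WR_PORT → AL2|MU2|ME1|BR0|rd1|wr0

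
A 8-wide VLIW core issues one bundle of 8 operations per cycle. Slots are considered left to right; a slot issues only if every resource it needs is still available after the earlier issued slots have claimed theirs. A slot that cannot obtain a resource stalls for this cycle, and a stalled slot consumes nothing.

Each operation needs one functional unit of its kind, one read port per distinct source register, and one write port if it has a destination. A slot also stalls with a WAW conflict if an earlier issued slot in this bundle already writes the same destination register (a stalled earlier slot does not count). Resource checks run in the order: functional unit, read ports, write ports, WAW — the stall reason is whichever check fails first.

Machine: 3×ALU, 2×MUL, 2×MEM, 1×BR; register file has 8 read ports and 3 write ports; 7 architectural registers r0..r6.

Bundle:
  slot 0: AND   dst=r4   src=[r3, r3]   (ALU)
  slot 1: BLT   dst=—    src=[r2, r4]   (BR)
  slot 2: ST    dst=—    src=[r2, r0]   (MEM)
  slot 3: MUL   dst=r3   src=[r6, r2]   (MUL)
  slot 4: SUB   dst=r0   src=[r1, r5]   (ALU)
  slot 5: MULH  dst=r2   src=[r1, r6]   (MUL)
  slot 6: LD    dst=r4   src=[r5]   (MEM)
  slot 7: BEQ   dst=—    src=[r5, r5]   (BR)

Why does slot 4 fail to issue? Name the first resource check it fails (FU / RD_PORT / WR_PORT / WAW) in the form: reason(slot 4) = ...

(0) want 1×ALU +1rd +1wr — yes → AL2|MU2|ME2|BR1|rd7|wr2
(1) want 1×BR +2rd +0wr — yes → AL2|MU2|ME2|BR0|rd5|wr2
(2) want 1×MEM +2rd +0wr — yes → AL2|MU2|ME1|BR0|rd3|wr2
(3) want 1×MUL +2rd +1wr — yes → AL2|MU1|ME1|BR0|rd1|wr1
(4) want 1×ALU +2rd +1wr — RD_PORT → AL2|MU1|ME1|BR0|rd1|wr1
(5) want 1×MUL +2rd +1wr — RD_PORT → AL2|MU1|ME1|BR0|rd1|wr1
(6) want 1×MEM +1rd +1wr — WAW → AL2|MU1|ME1|BR0|rd1|wr1
(7) want 1×BR +1rd +0wr — FU → AL2|MU1|ME1|BR0|rd1|wr1

reason(slot 4) = RD_PORT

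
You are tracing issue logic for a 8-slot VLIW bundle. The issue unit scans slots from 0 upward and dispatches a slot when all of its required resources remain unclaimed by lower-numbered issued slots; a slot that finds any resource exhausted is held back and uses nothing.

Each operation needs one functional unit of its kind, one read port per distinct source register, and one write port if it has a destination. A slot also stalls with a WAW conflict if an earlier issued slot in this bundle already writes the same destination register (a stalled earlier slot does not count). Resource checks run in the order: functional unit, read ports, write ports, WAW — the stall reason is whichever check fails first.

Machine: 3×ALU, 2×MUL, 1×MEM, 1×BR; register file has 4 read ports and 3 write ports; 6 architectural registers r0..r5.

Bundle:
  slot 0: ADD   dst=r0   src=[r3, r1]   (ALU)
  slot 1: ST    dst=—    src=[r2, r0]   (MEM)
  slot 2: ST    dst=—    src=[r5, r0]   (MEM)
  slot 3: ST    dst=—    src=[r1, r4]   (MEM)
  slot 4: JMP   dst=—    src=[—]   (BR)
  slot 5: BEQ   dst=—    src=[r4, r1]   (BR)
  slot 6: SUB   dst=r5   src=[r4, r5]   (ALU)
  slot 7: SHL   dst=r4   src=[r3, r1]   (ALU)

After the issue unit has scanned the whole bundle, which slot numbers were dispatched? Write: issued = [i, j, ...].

[0] ALU needs rd=2 wr=1: ok; after: ALU=2 MUL=2 MEM=1 BR=1, R=2, W=2
[1] MEM needs rd=2 wr=0: ok; after: ALU=2 MUL=2 MEM=0 BR=1, R=0, W=2
[2] MEM needs rd=2 wr=0: FU; after: ALU=2 MUL=2 MEM=0 BR=1, R=0, W=2
[3] MEM needs rd=2 wr=0: FU; after: ALU=2 MUL=2 MEM=0 BR=1, R=0, W=2
[4] BR needs rd=0 wr=0: ok; after: ALU=2 MUL=2 MEM=0 BR=0, R=0, W=2
[5] BR needs rd=2 wr=0: FU; after: ALU=2 MUL=2 MEM=0 BR=0, R=0, W=2
[6] ALU needs rd=2 wr=1: RD_PORT; after: ALU=2 MUL=2 MEM=0 BR=0, R=0, W=2
[7] ALU needs rd=2 wr=1: RD_PORT; after: ALU=2 MUL=2 MEM=0 BR=0, R=0, W=2

issued = [0, 1, 4]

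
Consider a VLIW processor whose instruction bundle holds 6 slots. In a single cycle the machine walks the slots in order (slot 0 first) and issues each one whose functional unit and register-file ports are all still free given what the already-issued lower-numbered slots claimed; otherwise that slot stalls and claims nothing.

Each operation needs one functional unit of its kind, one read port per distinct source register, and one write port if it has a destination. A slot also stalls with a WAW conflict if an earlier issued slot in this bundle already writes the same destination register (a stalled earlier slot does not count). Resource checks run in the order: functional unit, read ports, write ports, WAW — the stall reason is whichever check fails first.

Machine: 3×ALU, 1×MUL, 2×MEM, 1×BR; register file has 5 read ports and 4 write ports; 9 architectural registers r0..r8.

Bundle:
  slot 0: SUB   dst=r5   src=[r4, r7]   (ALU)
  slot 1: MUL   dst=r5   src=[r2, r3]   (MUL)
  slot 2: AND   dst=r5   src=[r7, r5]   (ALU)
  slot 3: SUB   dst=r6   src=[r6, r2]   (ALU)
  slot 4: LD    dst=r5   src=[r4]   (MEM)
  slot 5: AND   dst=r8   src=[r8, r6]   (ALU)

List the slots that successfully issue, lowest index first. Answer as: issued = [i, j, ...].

(0) want 1×ALU +2rd +1wr — yes → AL2|MU1|ME2|BR1|rd3|wr3
(1) want 1×MUL +2rd +1wr — WAW → AL2|MU1|ME2|BR1|rd3|wr3
(2) want 1×ALU +2rd +1wr — WAW → AL2|MU1|ME2|BR1|rd3|wr3
(3) want 1×ALU +2rd +1wr — yes → AL1|MU1|ME2|BR1|rd1|wr2
(4) want 1×MEM +1rd +1wr — WAW → AL1|MU1|ME2|BR1|rd1|wr2
(5) want 1×ALU +2rd +1wr — RD_PORT → AL1|MU1|ME2|BR1|rd1|wr2

issued = [0, 3]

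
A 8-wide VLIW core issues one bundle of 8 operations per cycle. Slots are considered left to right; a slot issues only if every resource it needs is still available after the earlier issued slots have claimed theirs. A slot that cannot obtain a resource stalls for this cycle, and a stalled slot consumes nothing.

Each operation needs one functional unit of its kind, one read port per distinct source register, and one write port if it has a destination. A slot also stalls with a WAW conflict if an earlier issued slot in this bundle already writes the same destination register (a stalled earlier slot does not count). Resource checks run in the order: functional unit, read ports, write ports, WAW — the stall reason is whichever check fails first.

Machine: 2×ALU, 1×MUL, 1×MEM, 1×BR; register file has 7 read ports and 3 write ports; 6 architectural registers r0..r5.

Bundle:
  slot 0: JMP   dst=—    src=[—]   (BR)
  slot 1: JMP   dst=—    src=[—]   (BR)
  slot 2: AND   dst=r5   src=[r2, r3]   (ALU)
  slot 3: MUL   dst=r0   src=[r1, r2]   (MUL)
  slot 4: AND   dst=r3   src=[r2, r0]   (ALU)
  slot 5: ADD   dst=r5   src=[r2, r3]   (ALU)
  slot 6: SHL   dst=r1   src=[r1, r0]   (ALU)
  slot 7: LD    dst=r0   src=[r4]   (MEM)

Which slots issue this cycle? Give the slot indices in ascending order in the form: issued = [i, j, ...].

issued = [0, 2, 3, 4]

[0] BR needs rd=0 wr=0: ok; after: ALU=2 MUL=1 MEM=1 BR=0, R=7, W=3
[1] BR needs rd=0 wr=0: FU; after: ALU=2 MUL=1 MEM=1 BR=0, R=7, W=3
[2] ALU needs rd=2 wr=1: ok; after: ALU=1 MUL=1 MEM=1 BR=0, R=5, W=2
[3] MUL needs rd=2 wr=1: ok; after: ALU=1 MUL=0 MEM=1 BR=0, R=3, W=1
[4] ALU needs rd=2 wr=1: ok; after: ALU=0 MUL=0 MEM=1 BR=0, R=1, W=0
[5] ALU needs rd=2 wr=1: FU; after: ALU=0 MUL=0 MEM=1 BR=0, R=1, W=0
[6] ALU needs rd=2 wr=1: FU; after: ALU=0 MUL=0 MEM=1 BR=0, R=1, W=0
[7] MEM needs rd=1 wr=1: WR_PORT; after: ALU=0 MUL=0 MEM=1 BR=0, R=1, W=0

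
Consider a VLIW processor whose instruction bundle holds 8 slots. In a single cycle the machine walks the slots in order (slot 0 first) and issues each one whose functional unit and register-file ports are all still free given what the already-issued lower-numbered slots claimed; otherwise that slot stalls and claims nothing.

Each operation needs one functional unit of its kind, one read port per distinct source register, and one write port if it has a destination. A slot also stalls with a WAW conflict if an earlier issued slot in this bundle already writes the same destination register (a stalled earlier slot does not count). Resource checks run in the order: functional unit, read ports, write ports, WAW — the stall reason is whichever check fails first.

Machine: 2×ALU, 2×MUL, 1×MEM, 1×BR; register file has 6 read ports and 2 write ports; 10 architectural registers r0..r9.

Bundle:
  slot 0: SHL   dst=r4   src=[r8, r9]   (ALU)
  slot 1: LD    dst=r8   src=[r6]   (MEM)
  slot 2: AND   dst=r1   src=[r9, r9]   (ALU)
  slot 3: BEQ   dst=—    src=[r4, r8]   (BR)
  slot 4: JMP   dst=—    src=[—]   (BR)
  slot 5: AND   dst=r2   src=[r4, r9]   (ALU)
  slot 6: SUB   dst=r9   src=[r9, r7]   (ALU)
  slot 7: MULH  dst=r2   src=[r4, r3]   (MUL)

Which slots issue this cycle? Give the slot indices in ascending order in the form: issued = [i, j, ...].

issued = [0, 1, 3]

(0) want 1×ALU +2rd +1wr — yes → AL1|MU2|ME1|BR1|rd4|wr1
(1) want 1×MEM +1rd +1wr — yes → AL1|MU2|ME0|BR1|rd3|wr0
(2) want 1×ALU +1rd +1wr — WR_PORT → AL1|MU2|ME0|BR1|rd3|wr0
(3) want 1×BR +2rd +0wr — yes → AL1|MU2|ME0|BR0|rd1|wr0
(4) want 1×BR +0rd +0wr — FU → AL1|MU2|ME0|BR0|rd1|wr0
(5) want 1×ALU +2rd +1wr — RD_PORT → AL1|MU2|ME0|BR0|rd1|wr0
(6) want 1×ALU +2rd +1wr — RD_PORT → AL1|MU2|ME0|BR0|rd1|wr0
(7) want 1×MUL +2rd +1wr — RD_PORT → AL1|MU2|ME0|BR0|rd1|wr0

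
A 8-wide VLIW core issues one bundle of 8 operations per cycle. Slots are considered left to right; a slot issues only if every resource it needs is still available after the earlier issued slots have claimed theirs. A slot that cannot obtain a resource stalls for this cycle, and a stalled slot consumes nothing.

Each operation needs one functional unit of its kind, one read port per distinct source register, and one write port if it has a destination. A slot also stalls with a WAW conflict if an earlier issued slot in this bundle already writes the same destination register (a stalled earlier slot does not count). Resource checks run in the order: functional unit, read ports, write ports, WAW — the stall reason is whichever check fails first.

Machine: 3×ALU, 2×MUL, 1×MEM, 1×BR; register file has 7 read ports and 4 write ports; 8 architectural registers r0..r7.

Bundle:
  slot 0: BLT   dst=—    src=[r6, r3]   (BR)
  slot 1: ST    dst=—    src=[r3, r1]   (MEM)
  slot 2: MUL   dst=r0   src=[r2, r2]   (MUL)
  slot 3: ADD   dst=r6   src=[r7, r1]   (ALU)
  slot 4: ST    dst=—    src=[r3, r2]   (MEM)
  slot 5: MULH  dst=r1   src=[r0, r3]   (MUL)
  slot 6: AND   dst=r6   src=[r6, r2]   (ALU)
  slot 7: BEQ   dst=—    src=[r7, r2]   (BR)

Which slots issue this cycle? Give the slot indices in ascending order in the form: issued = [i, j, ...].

issued = [0, 1, 2, 3]

  0. BR ⇒ go  {3A/2Mu/1Ld/0B | 5r 4w}
  1. MEM ⇒ go  {3A/2Mu/0Ld/0B | 3r 4w}
  2. MUL→r0 ⇒ go  {3A/1Mu/0Ld/0B | 2r 3w}
  3. ALU→r6 ⇒ go  {2A/1Mu/0Ld/0B | 0r 2w}
  4. MEM ⇒ no(FU)  {2A/1Mu/0Ld/0B | 0r 2w}
  5. MUL→r1 ⇒ no(RD_PORT)  {2A/1Mu/0Ld/0B | 0r 2w}
  6. ALU→r6 ⇒ no(RD_PORT)  {2A/1Mu/0Ld/0B | 0r 2w}
  7. BR ⇒ no(FU)  {2A/1Mu/0Ld/0B | 0r 2w}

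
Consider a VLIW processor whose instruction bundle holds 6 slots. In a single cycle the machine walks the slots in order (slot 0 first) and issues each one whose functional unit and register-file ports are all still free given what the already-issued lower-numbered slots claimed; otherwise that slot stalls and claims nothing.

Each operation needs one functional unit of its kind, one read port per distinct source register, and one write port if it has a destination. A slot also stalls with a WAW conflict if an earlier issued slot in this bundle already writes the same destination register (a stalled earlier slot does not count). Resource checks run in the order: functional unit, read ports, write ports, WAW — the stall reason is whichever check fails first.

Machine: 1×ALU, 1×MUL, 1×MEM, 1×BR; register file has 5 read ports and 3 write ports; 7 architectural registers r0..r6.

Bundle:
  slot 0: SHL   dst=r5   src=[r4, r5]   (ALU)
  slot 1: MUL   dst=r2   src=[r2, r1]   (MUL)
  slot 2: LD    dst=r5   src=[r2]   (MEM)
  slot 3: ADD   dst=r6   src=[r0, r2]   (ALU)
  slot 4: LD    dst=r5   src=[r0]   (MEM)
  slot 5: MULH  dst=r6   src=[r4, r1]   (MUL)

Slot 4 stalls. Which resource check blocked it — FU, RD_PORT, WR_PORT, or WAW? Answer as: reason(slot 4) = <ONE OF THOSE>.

[0] ALU needs rd=2 wr=1: ok; after: ALU=0 MUL=1 MEM=1 BR=1, R=3, W=2
[1] MUL needs rd=2 wr=1: ok; after: ALU=0 MUL=0 MEM=1 BR=1, R=1, W=1
[2] MEM needs rd=1 wr=1: WAW; after: ALU=0 MUL=0 MEM=1 BR=1, R=1, W=1
[3] ALU needs rd=2 wr=1: FU; after: ALU=0 MUL=0 MEM=1 BR=1, R=1, W=1
[4] MEM needs rd=1 wr=1: WAW; after: ALU=0 MUL=0 MEM=1 BR=1, R=1, W=1
[5] MUL needs rd=2 wr=1: FU; after: ALU=0 MUL=0 MEM=1 BR=1, R=1, W=1

reason(slot 4) = WAW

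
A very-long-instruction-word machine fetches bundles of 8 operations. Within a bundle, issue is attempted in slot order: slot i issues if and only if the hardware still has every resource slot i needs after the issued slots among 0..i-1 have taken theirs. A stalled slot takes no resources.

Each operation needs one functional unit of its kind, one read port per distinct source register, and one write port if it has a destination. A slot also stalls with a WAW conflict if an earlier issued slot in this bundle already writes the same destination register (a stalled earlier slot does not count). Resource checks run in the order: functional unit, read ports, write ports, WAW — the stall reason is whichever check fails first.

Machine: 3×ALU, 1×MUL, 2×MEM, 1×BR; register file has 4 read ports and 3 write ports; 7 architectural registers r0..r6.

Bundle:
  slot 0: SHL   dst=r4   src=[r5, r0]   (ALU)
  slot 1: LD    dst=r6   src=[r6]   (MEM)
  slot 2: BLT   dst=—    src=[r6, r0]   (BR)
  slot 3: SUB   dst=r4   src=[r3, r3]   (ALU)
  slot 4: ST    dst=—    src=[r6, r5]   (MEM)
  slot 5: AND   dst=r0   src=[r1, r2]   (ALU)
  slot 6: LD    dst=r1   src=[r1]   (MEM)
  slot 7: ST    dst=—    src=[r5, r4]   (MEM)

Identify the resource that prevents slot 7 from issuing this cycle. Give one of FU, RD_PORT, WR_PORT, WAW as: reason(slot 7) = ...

reason(slot 7) = FU

(0) want 1×ALU +2rd +1wr — yes → AL2|MU1|ME2|BR1|rd2|wr2
(1) want 1×MEM +1rd +1wr — yes → AL2|MU1|ME1|BR1|rd1|wr1
(2) want 1×BR +2rd +0wr — RD_PORT → AL2|MU1|ME1|BR1|rd1|wr1
(3) want 1×ALU +1rd +1wr — WAW → AL2|MU1|ME1|BR1|rd1|wr1
(4) want 1×MEM +2rd +0wr — RD_PORT → AL2|MU1|ME1|BR1|rd1|wr1
(5) want 1×ALU +2rd +1wr — RD_PORT → AL2|MU1|ME1|BR1|rd1|wr1
(6) want 1×MEM +1rd +1wr — yes → AL2|MU1|ME0|BR1|rd0|wr0
(7) want 1×MEM +2rd +0wr — FU → AL2|MU1|ME0|BR1|rd0|wr0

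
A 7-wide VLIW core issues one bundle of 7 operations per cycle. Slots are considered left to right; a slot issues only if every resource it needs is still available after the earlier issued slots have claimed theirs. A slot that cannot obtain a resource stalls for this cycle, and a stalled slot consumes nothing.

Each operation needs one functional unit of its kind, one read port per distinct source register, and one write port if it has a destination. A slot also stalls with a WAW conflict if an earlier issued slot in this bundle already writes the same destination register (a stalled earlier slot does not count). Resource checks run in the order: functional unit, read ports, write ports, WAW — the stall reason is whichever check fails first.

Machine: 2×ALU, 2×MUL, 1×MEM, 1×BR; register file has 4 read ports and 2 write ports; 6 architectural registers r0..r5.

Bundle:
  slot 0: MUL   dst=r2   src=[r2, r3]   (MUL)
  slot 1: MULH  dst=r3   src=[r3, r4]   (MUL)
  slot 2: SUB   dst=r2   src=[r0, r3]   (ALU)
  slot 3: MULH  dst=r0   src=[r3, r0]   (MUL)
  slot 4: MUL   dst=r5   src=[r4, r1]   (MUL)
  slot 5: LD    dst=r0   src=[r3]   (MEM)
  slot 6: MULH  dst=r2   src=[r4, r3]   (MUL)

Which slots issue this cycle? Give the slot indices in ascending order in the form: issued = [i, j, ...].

#0 MUL src=r2,r3 dispatched  <A:2 Mu:1 Ld:1 B:1 rd:2 wr:1>
#1 MUL src=r3,r4 dispatched  <A:2 Mu:0 Ld:1 B:1 rd:0 wr:0>
#2 ALU src=r0,r3 held:RD_PORT  <A:2 Mu:0 Ld:1 B:1 rd:0 wr:0>
#3 MUL src=r3,r0 held:FU  <A:2 Mu:0 Ld:1 B:1 rd:0 wr:0>
#4 MUL src=r4,r1 held:FU  <A:2 Mu:0 Ld:1 B:1 rd:0 wr:0>
#5 MEM src=r3 held:RD_PORT  <A:2 Mu:0 Ld:1 B:1 rd:0 wr:0>
#6 MUL src=r4,r3 held:FU  <A:2 Mu:0 Ld:1 B:1 rd:0 wr:0>

issued = [0, 1]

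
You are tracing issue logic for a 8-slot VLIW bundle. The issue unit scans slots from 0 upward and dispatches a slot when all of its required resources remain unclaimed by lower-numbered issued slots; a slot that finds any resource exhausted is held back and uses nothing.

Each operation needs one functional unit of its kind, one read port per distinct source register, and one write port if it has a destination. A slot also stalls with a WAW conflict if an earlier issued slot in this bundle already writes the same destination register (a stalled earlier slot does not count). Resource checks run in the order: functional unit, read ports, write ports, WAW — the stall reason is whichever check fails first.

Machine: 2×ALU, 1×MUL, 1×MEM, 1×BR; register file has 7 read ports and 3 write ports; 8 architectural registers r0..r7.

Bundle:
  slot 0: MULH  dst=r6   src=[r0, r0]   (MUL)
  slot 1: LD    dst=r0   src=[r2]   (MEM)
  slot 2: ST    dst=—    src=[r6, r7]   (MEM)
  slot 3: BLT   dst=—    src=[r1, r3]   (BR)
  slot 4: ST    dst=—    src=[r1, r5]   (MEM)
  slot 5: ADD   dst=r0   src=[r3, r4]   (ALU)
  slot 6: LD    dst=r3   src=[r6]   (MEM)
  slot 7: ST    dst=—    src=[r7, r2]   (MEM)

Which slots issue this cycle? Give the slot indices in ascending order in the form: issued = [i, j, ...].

issued = [0, 1, 3]

[0] MUL needs rd=1 wr=1: ok; after: ALU=2 MUL=0 MEM=1 BR=1, R=6, W=2
[1] MEM needs rd=1 wr=1: ok; after: ALU=2 MUL=0 MEM=0 BR=1, R=5, W=1
[2] MEM needs rd=2 wr=0: FU; after: ALU=2 MUL=0 MEM=0 BR=1, R=5, W=1
[3] BR needs rd=2 wr=0: ok; after: ALU=2 MUL=0 MEM=0 BR=0, R=3, W=1
[4] MEM needs rd=2 wr=0: FU; after: ALU=2 MUL=0 MEM=0 BR=0, R=3, W=1
[5] ALU needs rd=2 wr=1: WAW; after: ALU=2 MUL=0 MEM=0 BR=0, R=3, W=1
[6] MEM needs rd=1 wr=1: FU; after: ALU=2 MUL=0 MEM=0 BR=0, R=3, W=1
[7] MEM needs rd=2 wr=0: FU; after: ALU=2 MUL=0 MEM=0 BR=0, R=3, W=1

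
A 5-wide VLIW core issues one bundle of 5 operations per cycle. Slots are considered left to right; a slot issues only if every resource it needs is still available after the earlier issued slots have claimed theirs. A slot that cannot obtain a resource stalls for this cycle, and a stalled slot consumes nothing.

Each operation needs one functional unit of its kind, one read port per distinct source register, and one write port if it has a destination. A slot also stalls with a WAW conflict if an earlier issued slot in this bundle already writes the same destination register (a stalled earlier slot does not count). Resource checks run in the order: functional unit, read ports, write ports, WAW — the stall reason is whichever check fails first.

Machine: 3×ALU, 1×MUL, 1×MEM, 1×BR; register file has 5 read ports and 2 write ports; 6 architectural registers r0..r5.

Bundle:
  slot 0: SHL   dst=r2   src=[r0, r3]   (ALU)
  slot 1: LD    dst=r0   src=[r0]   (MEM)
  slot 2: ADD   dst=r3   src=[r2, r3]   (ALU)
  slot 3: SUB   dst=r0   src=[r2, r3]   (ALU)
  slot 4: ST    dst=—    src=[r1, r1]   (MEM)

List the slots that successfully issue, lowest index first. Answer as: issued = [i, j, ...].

issued = [0, 1]

slot 0 (ALU): ISSUE — free A2,Mu1,Ld1,B1 rp3 wp1
slot 1 (MEM): ISSUE — free A2,Mu1,Ld0,B1 rp2 wp0
slot 2 (ALU): stall WR_PORT — free A2,Mu1,Ld0,B1 rp2 wp0
slot 3 (ALU): stall WR_PORT — free A2,Mu1,Ld0,B1 rp2 wp0
slot 4 (MEM): stall FU — free A2,Mu1,Ld0,B1 rp2 wp0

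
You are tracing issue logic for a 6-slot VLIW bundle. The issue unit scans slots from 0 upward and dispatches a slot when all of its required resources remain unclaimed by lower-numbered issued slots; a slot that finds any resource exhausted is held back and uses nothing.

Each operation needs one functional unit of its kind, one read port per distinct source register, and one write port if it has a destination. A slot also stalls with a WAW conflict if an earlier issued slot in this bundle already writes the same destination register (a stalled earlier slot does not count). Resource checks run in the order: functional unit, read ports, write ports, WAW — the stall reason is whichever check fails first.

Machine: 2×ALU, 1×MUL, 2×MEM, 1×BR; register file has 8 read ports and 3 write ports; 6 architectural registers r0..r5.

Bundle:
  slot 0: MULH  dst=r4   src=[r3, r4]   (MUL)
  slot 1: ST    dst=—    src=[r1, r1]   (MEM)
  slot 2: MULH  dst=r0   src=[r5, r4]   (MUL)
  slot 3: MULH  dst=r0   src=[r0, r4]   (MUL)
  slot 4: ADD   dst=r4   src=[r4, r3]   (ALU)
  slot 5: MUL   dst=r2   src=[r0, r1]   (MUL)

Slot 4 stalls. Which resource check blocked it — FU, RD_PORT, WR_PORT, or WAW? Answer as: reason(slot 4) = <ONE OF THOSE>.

(0) want 1×MUL +2rd +1wr — yes → AL2|MU0|ME2|BR1|rd6|wr2
(1) want 1×MEM +1rd +0wr — yes → AL2|MU0|ME1|BR1|rd5|wr2
(2) want 1×MUL +2rd +1wr — FU → AL2|MU0|ME1|BR1|rd5|wr2
(3) want 1×MUL +2rd +1wr — FU → AL2|MU0|ME1|BR1|rd5|wr2
(4) want 1×ALU +2rd +1wr — WAW → AL2|MU0|ME1|BR1|rd5|wr2
(5) want 1×MUL +2rd +1wr — FU → AL2|MU0|ME1|BR1|rd5|wr2

reason(slot 4) = WAW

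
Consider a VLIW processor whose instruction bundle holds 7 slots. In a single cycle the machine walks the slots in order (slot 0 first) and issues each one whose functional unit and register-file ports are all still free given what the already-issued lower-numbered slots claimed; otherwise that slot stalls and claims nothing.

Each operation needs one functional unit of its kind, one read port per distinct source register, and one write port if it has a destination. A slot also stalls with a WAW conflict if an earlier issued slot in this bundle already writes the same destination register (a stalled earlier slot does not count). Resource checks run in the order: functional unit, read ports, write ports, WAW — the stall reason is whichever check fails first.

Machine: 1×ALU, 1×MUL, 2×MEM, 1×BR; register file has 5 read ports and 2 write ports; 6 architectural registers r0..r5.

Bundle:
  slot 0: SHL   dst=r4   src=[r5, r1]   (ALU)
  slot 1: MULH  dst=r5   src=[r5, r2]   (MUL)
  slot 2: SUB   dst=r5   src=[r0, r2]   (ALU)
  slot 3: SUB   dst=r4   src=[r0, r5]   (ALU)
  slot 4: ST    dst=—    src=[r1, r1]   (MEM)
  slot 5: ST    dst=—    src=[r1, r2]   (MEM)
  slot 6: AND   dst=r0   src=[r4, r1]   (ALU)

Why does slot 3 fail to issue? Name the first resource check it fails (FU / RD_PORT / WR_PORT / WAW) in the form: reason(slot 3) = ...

reason(slot 3) = FU

  0. ALU→r4 ⇒ go  {0A/1Mu/2Ld/1B | 3r 1w}
  1. MUL→r5 ⇒ go  {0A/0Mu/2Ld/1B | 1r 0w}
  2. ALU→r5 ⇒ no(FU)  {0A/0Mu/2Ld/1B | 1r 0w}
  3. ALU→r4 ⇒ no(FU)  {0A/0Mu/2Ld/1B | 1r 0w}
  4. MEM ⇒ go  {0A/0Mu/1Ld/1B | 0r 0w}
  5. MEM ⇒ no(RD_PORT)  {0A/0Mu/1Ld/1B | 0r 0w}
  6. ALU→r0 ⇒ no(FU)  {0A/0Mu/1Ld/1B | 0r 0w}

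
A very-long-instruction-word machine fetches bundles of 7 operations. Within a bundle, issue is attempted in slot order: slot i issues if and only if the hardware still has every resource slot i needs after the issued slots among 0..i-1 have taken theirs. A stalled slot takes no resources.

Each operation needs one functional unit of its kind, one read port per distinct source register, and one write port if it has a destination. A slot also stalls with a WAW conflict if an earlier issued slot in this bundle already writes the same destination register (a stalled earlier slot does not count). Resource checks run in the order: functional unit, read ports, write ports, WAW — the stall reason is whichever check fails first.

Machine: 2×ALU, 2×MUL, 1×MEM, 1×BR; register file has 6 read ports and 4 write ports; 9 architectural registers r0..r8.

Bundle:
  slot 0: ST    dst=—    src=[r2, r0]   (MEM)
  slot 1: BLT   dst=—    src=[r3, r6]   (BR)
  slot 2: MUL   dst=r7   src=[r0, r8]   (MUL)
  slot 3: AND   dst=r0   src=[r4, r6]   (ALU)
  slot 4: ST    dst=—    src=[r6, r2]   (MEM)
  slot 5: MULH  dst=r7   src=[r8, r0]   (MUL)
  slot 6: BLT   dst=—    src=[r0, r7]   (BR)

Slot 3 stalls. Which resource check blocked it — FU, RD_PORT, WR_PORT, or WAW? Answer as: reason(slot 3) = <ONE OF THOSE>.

reason(slot 3) = RD_PORT

(0) want 1×MEM +2rd +0wr — yes → AL2|MU2|ME0|BR1|rd4|wr4
(1) want 1×BR +2rd +0wr — yes → AL2|MU2|ME0|BR0|rd2|wr4
(2) want 1×MUL +2rd +1wr — yes → AL2|MU1|ME0|BR0|rd0|wr3
(3) want 1×ALU +2rd +1wr — RD_PORT → AL2|MU1|ME0|BR0|rd0|wr3
(4) want 1×MEM +2rd +0wr — FU → AL2|MU1|ME0|BR0|rd0|wr3
(5) want 1×MUL +2rd +1wr — RD_PORT → AL2|MU1|ME0|BR0|rd0|wr3
(6) want 1×BR +2rd +0wr — FU → AL2|MU1|ME0|BR0|rd0|wr3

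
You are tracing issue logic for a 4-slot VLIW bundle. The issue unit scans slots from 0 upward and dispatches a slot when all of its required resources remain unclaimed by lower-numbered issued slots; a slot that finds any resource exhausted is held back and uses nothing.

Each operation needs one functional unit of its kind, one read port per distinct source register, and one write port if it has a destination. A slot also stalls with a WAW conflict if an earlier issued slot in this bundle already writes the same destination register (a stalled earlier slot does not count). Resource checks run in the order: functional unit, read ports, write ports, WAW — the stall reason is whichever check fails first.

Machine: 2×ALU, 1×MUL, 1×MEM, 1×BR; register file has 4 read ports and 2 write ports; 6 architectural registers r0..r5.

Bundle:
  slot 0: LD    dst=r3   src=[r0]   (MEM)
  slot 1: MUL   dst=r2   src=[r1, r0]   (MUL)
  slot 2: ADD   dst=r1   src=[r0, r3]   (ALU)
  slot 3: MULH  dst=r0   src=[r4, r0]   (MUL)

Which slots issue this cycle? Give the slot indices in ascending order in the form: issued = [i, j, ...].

issued = [0, 1]

#0 MEM src=r0 dispatched  <A:2 Mu:1 Ld:0 B:1 rd:3 wr:1>
#1 MUL src=r1,r0 dispatched  <A:2 Mu:0 Ld:0 B:1 rd:1 wr:0>
#2 ALU src=r0,r3 held:RD_PORT  <A:2 Mu:0 Ld:0 B:1 rd:1 wr:0>
#3 MUL src=r4,r0 held:FU  <A:2 Mu:0 Ld:0 B:1 rd:1 wr:0>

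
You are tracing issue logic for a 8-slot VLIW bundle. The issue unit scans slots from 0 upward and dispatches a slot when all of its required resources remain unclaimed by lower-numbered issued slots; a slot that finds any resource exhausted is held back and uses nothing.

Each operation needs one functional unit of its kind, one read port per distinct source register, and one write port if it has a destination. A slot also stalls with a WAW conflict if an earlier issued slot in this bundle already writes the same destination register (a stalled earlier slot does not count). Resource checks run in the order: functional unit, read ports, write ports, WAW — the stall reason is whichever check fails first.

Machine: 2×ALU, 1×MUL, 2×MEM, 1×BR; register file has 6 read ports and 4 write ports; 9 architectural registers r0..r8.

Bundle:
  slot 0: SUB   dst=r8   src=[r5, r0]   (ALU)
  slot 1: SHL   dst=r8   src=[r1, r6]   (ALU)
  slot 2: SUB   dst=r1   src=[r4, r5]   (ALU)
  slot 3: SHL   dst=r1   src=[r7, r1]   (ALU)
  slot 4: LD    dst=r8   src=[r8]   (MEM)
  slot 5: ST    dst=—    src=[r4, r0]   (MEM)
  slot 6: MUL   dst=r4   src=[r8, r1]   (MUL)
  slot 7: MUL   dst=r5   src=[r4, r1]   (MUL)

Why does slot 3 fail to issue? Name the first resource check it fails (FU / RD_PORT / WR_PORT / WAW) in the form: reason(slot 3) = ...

reason(slot 3) = FU

  0. ALU→r8 ⇒ go  {1A/1Mu/2Ld/1B | 4r 3w}
  1. ALU→r8 ⇒ no(WAW)  {1A/1Mu/2Ld/1B | 4r 3w}
  2. ALU→r1 ⇒ go  {0A/1Mu/2Ld/1B | 2r 2w}
  3. ALU→r1 ⇒ no(FU)  {0A/1Mu/2Ld/1B | 2r 2w}
  4. MEM→r8 ⇒ no(WAW)  {0A/1Mu/2Ld/1B | 2r 2w}
  5. MEM ⇒ go  {0A/1Mu/1Ld/1B | 0r 2w}
  6. MUL→r4 ⇒ no(RD_PORT)  {0A/1Mu/1Ld/1B | 0r 2w}
  7. MUL→r5 ⇒ no(RD_PORT)  {0A/1Mu/1Ld/1B | 0r 2w}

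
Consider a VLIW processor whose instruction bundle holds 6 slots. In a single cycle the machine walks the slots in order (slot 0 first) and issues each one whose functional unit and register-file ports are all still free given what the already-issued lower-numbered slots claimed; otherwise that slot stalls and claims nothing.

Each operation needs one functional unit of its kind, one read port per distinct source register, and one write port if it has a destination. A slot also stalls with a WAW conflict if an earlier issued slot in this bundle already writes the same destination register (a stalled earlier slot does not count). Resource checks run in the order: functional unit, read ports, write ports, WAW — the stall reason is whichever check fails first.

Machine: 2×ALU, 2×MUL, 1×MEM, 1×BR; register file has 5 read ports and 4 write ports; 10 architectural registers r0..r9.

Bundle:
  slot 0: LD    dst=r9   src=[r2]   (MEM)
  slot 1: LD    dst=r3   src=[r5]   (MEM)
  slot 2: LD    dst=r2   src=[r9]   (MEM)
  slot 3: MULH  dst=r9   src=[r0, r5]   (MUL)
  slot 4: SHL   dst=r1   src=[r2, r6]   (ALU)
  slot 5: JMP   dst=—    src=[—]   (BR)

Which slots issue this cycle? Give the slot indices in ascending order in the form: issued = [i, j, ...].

slot 0 (MEM): ISSUE — free A2,Mu2,Ld0,B1 rp4 wp3
slot 1 (MEM): stall FU — free A2,Mu2,Ld0,B1 rp4 wp3
slot 2 (MEM): stall FU — free A2,Mu2,Ld0,B1 rp4 wp3
slot 3 (MUL): stall WAW — free A2,Mu2,Ld0,B1 rp4 wp3
slot 4 (ALU): ISSUE — free A1,Mu2,Ld0,B1 rp2 wp2
slot 5 (BR): ISSUE — free A1,Mu2,Ld0,B0 rp2 wp2

issued = [0, 4, 5]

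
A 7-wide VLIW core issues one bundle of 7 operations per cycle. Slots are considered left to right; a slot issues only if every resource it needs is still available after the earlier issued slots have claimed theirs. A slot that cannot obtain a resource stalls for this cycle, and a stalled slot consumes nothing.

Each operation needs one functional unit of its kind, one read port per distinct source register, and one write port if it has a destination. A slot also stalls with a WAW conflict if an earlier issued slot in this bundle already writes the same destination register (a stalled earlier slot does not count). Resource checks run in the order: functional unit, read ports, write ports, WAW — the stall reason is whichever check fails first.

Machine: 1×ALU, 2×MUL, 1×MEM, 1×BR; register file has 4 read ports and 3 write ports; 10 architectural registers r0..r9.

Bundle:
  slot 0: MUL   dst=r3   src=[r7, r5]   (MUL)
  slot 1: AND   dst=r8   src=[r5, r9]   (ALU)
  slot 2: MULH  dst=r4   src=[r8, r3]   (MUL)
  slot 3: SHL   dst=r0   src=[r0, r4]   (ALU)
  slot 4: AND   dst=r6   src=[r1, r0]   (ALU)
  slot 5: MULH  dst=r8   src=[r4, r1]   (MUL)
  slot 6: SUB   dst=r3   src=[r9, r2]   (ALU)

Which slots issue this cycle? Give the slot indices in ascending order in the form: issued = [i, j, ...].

slot 0 (MUL): ISSUE — free A1,Mu1,Ld1,B1 rp2 wp2
slot 1 (ALU): ISSUE — free A0,Mu1,Ld1,B1 rp0 wp1
slot 2 (MUL): stall RD_PORT — free A0,Mu1,Ld1,B1 rp0 wp1
slot 3 (ALU): stall FU — free A0,Mu1,Ld1,B1 rp0 wp1
slot 4 (ALU): stall FU — free A0,Mu1,Ld1,B1 rp0 wp1
slot 5 (MUL): stall RD_PORT — free A0,Mu1,Ld1,B1 rp0 wp1
slot 6 (ALU): stall FU — free A0,Mu1,Ld1,B1 rp0 wp1

issued = [0, 1]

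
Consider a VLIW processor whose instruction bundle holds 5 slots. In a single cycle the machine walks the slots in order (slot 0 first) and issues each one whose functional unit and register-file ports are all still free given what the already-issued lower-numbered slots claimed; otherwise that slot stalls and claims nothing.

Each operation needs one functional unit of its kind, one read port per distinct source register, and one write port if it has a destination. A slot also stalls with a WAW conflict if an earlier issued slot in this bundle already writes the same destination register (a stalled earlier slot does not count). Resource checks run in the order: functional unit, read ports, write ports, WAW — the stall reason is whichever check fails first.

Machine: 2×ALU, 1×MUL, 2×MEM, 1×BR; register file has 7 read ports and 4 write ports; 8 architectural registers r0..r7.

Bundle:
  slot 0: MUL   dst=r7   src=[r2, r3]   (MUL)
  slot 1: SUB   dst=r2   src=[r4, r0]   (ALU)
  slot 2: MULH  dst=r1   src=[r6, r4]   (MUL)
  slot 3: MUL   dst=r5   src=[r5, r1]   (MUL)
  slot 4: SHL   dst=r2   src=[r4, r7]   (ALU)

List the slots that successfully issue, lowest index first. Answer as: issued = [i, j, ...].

(0) want 1×MUL +2rd +1wr — yes → AL2|MU0|ME2|BR1|rd5|wr3
(1) want 1×ALU +2rd +1wr — yes → AL1|MU0|ME2|BR1|rd3|wr2
(2) want 1×MUL +2rd +1wr — FU → AL1|MU0|ME2|BR1|rd3|wr2
(3) want 1×MUL +2rd +1wr — FU → AL1|MU0|ME2|BR1|rd3|wr2
(4) want 1×ALU +2rd +1wr — WAW → AL1|MU0|ME2|BR1|rd3|wr2

issued = [0, 1]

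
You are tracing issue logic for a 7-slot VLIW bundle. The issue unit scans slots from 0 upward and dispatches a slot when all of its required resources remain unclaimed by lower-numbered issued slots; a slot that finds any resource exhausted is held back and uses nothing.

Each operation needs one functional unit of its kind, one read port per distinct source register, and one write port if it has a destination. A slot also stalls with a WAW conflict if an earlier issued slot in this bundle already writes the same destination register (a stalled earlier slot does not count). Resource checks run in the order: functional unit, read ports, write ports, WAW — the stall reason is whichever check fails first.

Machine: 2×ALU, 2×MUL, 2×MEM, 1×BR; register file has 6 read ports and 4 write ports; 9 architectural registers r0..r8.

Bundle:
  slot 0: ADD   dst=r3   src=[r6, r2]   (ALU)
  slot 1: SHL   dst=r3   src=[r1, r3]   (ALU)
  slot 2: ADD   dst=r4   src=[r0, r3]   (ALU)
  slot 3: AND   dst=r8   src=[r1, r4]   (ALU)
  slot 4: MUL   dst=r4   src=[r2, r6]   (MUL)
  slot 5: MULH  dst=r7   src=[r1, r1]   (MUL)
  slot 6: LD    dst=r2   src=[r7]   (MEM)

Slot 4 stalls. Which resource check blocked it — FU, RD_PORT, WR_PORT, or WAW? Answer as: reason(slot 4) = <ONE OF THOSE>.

slot 0 (ALU): ISSUE — free A1,Mu2,Ld2,B1 rp4 wp3
slot 1 (ALU): stall WAW — free A1,Mu2,Ld2,B1 rp4 wp3
slot 2 (ALU): ISSUE — free A0,Mu2,Ld2,B1 rp2 wp2
slot 3 (ALU): stall FU — free A0,Mu2,Ld2,B1 rp2 wp2
slot 4 (MUL): stall WAW — free A0,Mu2,Ld2,B1 rp2 wp2
slot 5 (MUL): ISSUE — free A0,Mu1,Ld2,B1 rp1 wp1
slot 6 (MEM): ISSUE — free A0,Mu1,Ld1,B1 rp0 wp0

reason(slot 4) = WAW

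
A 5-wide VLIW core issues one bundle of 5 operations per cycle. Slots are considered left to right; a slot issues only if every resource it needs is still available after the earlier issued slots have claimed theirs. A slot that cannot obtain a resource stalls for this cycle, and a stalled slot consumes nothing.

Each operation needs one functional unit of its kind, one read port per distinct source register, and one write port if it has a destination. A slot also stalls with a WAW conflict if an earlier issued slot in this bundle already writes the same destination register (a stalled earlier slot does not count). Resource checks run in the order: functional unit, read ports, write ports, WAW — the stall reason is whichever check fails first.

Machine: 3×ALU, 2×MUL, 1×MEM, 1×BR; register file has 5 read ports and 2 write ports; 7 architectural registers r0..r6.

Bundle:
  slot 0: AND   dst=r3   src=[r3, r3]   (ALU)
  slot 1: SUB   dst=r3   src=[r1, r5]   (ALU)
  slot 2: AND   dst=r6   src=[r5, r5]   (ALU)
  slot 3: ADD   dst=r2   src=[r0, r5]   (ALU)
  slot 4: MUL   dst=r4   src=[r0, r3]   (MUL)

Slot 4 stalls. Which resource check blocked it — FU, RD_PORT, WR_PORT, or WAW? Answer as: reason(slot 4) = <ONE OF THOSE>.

slot 0 (ALU): ISSUE — free A2,Mu2,Ld1,B1 rp4 wp1
slot 1 (ALU): stall WAW — free A2,Mu2,Ld1,B1 rp4 wp1
slot 2 (ALU): ISSUE — free A1,Mu2,Ld1,B1 rp3 wp0
slot 3 (ALU): stall WR_PORT — free A1,Mu2,Ld1,B1 rp3 wp0
slot 4 (MUL): stall WR_PORT — free A1,Mu2,Ld1,B1 rp3 wp0

reason(slot 4) = WR_PORT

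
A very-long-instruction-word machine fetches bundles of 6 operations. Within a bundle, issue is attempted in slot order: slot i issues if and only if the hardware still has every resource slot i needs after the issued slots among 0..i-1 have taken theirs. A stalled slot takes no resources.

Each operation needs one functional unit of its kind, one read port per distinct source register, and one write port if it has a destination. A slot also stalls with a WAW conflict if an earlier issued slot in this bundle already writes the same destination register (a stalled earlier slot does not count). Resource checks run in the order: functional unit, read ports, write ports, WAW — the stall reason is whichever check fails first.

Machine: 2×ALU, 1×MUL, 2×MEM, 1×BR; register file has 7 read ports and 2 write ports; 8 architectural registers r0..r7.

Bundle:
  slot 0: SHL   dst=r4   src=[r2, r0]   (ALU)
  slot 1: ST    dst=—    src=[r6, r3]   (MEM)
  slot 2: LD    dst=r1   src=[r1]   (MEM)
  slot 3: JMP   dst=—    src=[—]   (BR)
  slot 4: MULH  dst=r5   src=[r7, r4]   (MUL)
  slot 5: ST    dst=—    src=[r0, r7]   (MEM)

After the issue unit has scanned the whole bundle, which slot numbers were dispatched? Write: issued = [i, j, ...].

#0 ALU src=r2,r0 dispatched  <A:1 Mu:1 Ld:2 B:1 rd:5 wr:1>
#1 MEM src=r6,r3 dispatched  <A:1 Mu:1 Ld:1 B:1 rd:3 wr:1>
#2 MEM src=r1 dispatched  <A:1 Mu:1 Ld:0 B:1 rd:2 wr:0>
#3 BR src=- dispatched  <A:1 Mu:1 Ld:0 B:0 rd:2 wr:0>
#4 MUL src=r7,r4 held:WR_PORT  <A:1 Mu:1 Ld:0 B:0 rd:2 wr:0>
#5 MEM src=r0,r7 held:FU  <A:1 Mu:1 Ld:0 B:0 rd:2 wr:0>

issued = [0, 1, 2, 3]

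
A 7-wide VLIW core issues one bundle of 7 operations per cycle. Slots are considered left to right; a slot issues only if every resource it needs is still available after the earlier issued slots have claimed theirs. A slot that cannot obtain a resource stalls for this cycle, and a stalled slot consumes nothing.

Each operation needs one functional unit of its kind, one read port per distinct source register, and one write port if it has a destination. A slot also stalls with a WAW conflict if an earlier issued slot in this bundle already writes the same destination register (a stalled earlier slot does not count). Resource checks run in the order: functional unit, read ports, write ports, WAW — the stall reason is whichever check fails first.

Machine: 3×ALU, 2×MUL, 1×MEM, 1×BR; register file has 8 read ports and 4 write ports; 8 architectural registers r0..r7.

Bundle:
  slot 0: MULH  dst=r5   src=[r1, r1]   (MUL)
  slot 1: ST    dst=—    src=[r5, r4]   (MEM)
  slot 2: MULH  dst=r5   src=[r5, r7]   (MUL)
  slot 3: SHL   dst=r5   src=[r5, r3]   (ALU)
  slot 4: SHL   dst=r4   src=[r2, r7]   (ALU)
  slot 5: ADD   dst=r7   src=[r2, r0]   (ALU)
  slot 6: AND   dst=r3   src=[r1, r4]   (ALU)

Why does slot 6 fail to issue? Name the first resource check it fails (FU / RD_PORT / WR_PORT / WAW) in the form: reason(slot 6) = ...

  0. MUL→r5 ⇒ go  {3A/1Mu/1Ld/1B | 7r 3w}
  1. MEM ⇒ go  {3A/1Mu/0Ld/1B | 5r 3w}
  2. MUL→r5 ⇒ no(WAW)  {3A/1Mu/0Ld/1B | 5r 3w}
  3. ALU→r5 ⇒ no(WAW)  {3A/1Mu/0Ld/1B | 5r 3w}
  4. ALU→r4 ⇒ go  {2A/1Mu/0Ld/1B | 3r 2w}
  5. ALU→r7 ⇒ go  {1A/1Mu/0Ld/1B | 1r 1w}
  6. ALU→r3 ⇒ no(RD_PORT)  {1A/1Mu/0Ld/1B | 1r 1w}

reason(slot 6) = RD_PORT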